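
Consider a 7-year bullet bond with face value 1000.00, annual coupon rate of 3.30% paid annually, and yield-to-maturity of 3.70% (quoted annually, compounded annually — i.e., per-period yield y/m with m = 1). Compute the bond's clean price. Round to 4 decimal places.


Coupon per period c = face * coupon_rate / m = 33.000000
Periods per year m = 1; per-period yield y/m = 0.037000
Number of cashflows N = 7
Cashflows (t years, CF_t, discount factor 1/(1+y/m)^(m*t), PV):
  t = 1.0000: CF_t = 33.000000, DF = 0.964320, PV = 31.822565
  t = 2.0000: CF_t = 33.000000, DF = 0.929913, PV = 30.687141
  t = 3.0000: CF_t = 33.000000, DF = 0.896734, PV = 29.592228
  t = 4.0000: CF_t = 33.000000, DF = 0.864739, PV = 28.536382
  t = 5.0000: CF_t = 33.000000, DF = 0.833885, PV = 27.518209
  t = 6.0000: CF_t = 33.000000, DF = 0.804132, PV = 26.536363
  t = 7.0000: CF_t = 1033.000000, DF = 0.775441, PV = 801.030452
Price P = sum_t PV_t = 975.723341

Answer: Price = 975.7233


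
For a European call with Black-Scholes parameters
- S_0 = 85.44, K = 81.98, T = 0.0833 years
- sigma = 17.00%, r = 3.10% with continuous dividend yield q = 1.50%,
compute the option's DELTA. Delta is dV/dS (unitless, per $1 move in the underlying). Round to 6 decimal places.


d1 = 0.8942338457; d2 = 0.8451688887
phi(d1) = 0.2674652524; exp(-qT) = 0.9987512803; exp(-rT) = 0.9974210313
N(d1) = 0.8144016065
Delta = exp(-qT) * N(d1) = 0.9987512803 * 0.8144016065 = 0.813385

Answer: Delta = 0.813385


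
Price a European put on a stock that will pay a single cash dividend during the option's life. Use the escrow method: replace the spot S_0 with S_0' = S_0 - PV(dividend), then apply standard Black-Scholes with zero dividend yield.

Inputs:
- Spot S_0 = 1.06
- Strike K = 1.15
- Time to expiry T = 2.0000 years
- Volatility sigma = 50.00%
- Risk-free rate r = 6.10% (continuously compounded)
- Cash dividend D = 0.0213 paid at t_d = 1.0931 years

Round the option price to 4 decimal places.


Answer: Price = 0.2734

Derivation:
PV(D) = D * exp(-r * t_d) = 0.0213 * 0.93549535 = 0.01992605
S_0' = S_0 - PV(D) = 1.0600 - 0.01992605 = 1.04007395
d1 = (ln(S_0'/K) + (r + sigma^2/2)*T) / (sigma*sqrt(T)) = 0.38400123
d2 = d1 - sigma*sqrt(T) = -0.32310555
exp(-rT) = 0.88514837
N(-d1) = 0.35048877; N(-d2) = 0.62669235
P = K * exp(-rT) * N(-d2) - S_0' * N(-d1) = 1.1500 * 0.88514837 * 0.62669235 - 1.04007395 * 0.35048877 = 0.2734


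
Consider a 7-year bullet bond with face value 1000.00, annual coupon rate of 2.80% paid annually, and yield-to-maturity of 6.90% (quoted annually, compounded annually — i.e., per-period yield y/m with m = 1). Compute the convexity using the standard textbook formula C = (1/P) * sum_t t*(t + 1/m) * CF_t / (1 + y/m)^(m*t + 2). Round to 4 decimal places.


Answer: Convexity = 43.1527

Derivation:
Coupon per period c = face * coupon_rate / m = 28.000000
Periods per year m = 1; per-period yield y/m = 0.069000
Number of cashflows N = 7
Cashflows (t years, CF_t, discount factor 1/(1+y/m)^(m*t), PV):
  t = 1.0000: CF_t = 28.000000, DF = 0.935454, PV = 26.192703
  t = 2.0000: CF_t = 28.000000, DF = 0.875074, PV = 24.502061
  t = 3.0000: CF_t = 28.000000, DF = 0.818591, PV = 22.920544
  t = 4.0000: CF_t = 28.000000, DF = 0.765754, PV = 21.441107
  t = 5.0000: CF_t = 28.000000, DF = 0.716327, PV = 20.057163
  t = 6.0000: CF_t = 28.000000, DF = 0.670091, PV = 18.762547
  t = 7.0000: CF_t = 1028.000000, DF = 0.626839, PV = 644.390573
Price P = sum_t PV_t = 778.266699
Convexity numerator sum_t t*(t + 1/m) * CF_t / (1+y/m)^(m*t + 2):
  t = 1.0000: term = 45.841087
  t = 2.0000: term = 128.646644
  t = 3.0000: term = 240.685957
  t = 4.0000: term = 375.250946
  t = 5.0000: term = 526.544826
  t = 6.0000: term = 689.581624
  t = 7.0000: term = 31577.794547
Convexity = (1/P) * sum = 33584.345632 / 778.266699 = 43.152747


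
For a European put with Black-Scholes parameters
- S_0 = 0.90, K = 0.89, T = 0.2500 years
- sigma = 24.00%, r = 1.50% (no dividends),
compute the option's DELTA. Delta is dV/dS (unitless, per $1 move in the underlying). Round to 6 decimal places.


d1 = 0.1843608383; d2 = 0.0643608383
phi(d1) = 0.3922197567; exp(-qT) = 1.0000000000; exp(-rT) = 0.9962570225
N(-d1) = 0.4268651948
Delta = -exp(-qT) * N(-d1) = -1.0000000000 * 0.4268651948 = -0.426865

Answer: Delta = -0.426865


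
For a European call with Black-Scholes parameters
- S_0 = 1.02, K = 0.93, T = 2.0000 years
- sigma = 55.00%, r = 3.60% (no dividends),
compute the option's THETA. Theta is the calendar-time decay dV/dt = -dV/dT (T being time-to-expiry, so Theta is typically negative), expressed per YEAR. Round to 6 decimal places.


d1 = 0.6002350739; d2 = -0.1775823855
phi(d1) = 0.3331775976; exp(-qT) = 1.0000000000; exp(-rT) = 0.9305308958
Theta = -S*exp(-qT)*phi(d1)*sigma/(2*sqrt(T)) - r*K*exp(-rT)*N(d2) + q*S*exp(-qT)*N(d1)
N(d1) = 0.7258252091; N(d2) = 0.4295254795; sqrt(T) = 1.4142135624
Term 1 = -1.0200 * 1.0000000000 * 0.3331775976 * 0.5500 / (2 * 1.4142135624) = -0.0660835949
Term 2 = -0.0360 * 0.9300 * 0.9305308958 * 0.4295254795 = -0.0133815117
Term 3 = 0 (no dividend yield, q = 0)
Theta = -0.0660835949 + (-0.0133815117) + (0.0000000000) = -0.079465

Answer: Theta = -0.079465


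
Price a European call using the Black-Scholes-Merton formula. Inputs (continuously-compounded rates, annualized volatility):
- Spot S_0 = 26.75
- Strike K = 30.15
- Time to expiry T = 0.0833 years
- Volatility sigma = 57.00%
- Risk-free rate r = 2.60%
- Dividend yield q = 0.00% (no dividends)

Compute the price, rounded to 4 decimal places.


d1 = (ln(S/K) + (r - q + 0.5*sigma^2) * T) / (sigma * sqrt(T)) = -0.63188472
d2 = d1 - sigma * sqrt(T) = -0.79639663
exp(-rT) = 0.99783654; exp(-qT) = 1.00000000
C = S_0 * exp(-qT) * N(d1) - K * exp(-rT) * N(d2)
N(d1) = 0.26373110; N(d2) = 0.21290077
C = 26.7500 * 1.00000000 * 0.26373110 - 30.1500 * 0.99783654 * 0.21290077 = 0.6497

Answer: Price = 0.6497


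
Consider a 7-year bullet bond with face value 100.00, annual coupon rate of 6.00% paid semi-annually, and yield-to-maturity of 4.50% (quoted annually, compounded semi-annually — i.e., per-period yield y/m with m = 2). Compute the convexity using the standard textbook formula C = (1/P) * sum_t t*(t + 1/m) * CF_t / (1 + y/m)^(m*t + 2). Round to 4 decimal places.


Answer: Convexity = 39.5814

Derivation:
Coupon per period c = face * coupon_rate / m = 3.000000
Periods per year m = 2; per-period yield y/m = 0.022500
Number of cashflows N = 14
Cashflows (t years, CF_t, discount factor 1/(1+y/m)^(m*t), PV):
  t = 0.5000: CF_t = 3.000000, DF = 0.977995, PV = 2.933985
  t = 1.0000: CF_t = 3.000000, DF = 0.956474, PV = 2.869423
  t = 1.5000: CF_t = 3.000000, DF = 0.935427, PV = 2.806282
  t = 2.0000: CF_t = 3.000000, DF = 0.914843, PV = 2.744530
  t = 2.5000: CF_t = 3.000000, DF = 0.894712, PV = 2.684137
  t = 3.0000: CF_t = 3.000000, DF = 0.875024, PV = 2.625073
  t = 3.5000: CF_t = 3.000000, DF = 0.855769, PV = 2.567308
  t = 4.0000: CF_t = 3.000000, DF = 0.836938, PV = 2.510815
  t = 4.5000: CF_t = 3.000000, DF = 0.818522, PV = 2.455565
  t = 5.0000: CF_t = 3.000000, DF = 0.800510, PV = 2.401530
  t = 5.5000: CF_t = 3.000000, DF = 0.782895, PV = 2.348685
  t = 6.0000: CF_t = 3.000000, DF = 0.765667, PV = 2.297002
  t = 6.5000: CF_t = 3.000000, DF = 0.748819, PV = 2.246457
  t = 7.0000: CF_t = 103.000000, DF = 0.732341, PV = 75.431161
Price P = sum_t PV_t = 108.921954
Convexity numerator sum_t t*(t + 1/m) * CF_t / (1+y/m)^(m*t + 2):
  t = 0.5000: term = 1.403141
  t = 1.0000: term = 4.116795
  t = 1.5000: term = 8.052411
  t = 2.0000: term = 13.125364
  t = 2.5000: term = 19.254813
  t = 3.0000: term = 26.363558
  t = 3.5000: term = 34.377908
  t = 4.0000: term = 43.227547
  t = 4.5000: term = 52.845412
  t = 5.0000: term = 63.167567
  t = 5.5000: term = 74.133086
  t = 6.0000: term = 85.683940
  t = 6.5000: term = 97.764887
  t = 7.0000: term = 3787.768790
Convexity = (1/P) * sum = 4311.285217 / 108.921954 = 39.581416


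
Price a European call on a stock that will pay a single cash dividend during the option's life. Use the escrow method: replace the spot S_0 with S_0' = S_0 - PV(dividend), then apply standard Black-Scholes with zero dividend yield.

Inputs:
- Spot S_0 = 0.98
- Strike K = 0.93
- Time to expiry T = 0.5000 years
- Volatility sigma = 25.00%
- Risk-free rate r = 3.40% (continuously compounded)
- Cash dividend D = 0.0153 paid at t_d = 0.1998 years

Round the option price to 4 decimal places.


PV(D) = D * exp(-r * t_d) = 0.0153 * 0.99322982 = 0.01519642
S_0' = S_0 - PV(D) = 0.9800 - 0.01519642 = 0.96480358
d1 = (ln(S_0'/K) + (r + sigma^2/2)*T) / (sigma*sqrt(T)) = 0.39238744
d2 = d1 - sigma*sqrt(T) = 0.21561074
exp(-rT) = 0.98314368
N(d1) = 0.65261402; N(d2) = 0.58535441
C = S_0' * N(d1) - K * exp(-rT) * N(d2) = 0.96480358 * 0.65261402 - 0.9300 * 0.98314368 * 0.58535441 = 0.0944

Answer: Price = 0.0944


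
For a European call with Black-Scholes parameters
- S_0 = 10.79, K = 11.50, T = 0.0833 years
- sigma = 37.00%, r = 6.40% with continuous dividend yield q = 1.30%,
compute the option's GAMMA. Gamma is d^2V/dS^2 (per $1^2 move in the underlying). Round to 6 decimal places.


Answer: Gamma = 0.304667

Derivation:
d1 = -0.5035851564; d2 = -0.6103735921
phi(d1) = 0.3514325289; exp(-qT) = 0.9989176861; exp(-rT) = 0.9946829856
Gamma = exp(-qT) * phi(d1) / (S * sigma * sqrt(T)) = 0.9989176861 * 0.3514325289 / (10.7900 * 0.3700 * 0.2886173938) = 0.304667


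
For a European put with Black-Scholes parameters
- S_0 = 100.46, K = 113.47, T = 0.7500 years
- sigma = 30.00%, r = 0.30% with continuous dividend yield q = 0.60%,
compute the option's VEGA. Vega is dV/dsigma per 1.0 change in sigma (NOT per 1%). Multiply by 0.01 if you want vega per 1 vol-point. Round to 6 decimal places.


Answer: Vega = 32.528210

Derivation:
d1 = -0.3474834421; d2 = -0.6072910633
phi(d1) = 0.3755698132; exp(-qT) = 0.9955101098; exp(-rT) = 0.9977525294
Vega = S * exp(-qT) * phi(d1) * sqrt(T) = 100.4600 * 0.9955101098 * 0.3755698132 * 0.8660254038 = 32.528210


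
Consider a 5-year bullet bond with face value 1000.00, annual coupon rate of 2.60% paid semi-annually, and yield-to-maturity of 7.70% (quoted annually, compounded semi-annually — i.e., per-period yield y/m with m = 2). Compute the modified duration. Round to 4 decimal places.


Coupon per period c = face * coupon_rate / m = 13.000000
Periods per year m = 2; per-period yield y/m = 0.038500
Number of cashflows N = 10
Cashflows (t years, CF_t, discount factor 1/(1+y/m)^(m*t), PV):
  t = 0.5000: CF_t = 13.000000, DF = 0.962927, PV = 12.518055
  t = 1.0000: CF_t = 13.000000, DF = 0.927229, PV = 12.053977
  t = 1.5000: CF_t = 13.000000, DF = 0.892854, PV = 11.607103
  t = 2.0000: CF_t = 13.000000, DF = 0.859754, PV = 11.176797
  t = 2.5000: CF_t = 13.000000, DF = 0.827880, PV = 10.762443
  t = 3.0000: CF_t = 13.000000, DF = 0.797188, PV = 10.363450
  t = 3.5000: CF_t = 13.000000, DF = 0.767635, PV = 9.979249
  t = 4.0000: CF_t = 13.000000, DF = 0.739176, PV = 9.609291
  t = 4.5000: CF_t = 13.000000, DF = 0.711773, PV = 9.253049
  t = 5.0000: CF_t = 1013.000000, DF = 0.685386, PV = 694.295638
Price P = sum_t PV_t = 791.619050
First compute Macaulay numerator sum_t t * PV_t:
  t * PV_t at t = 0.5000: 6.259027
  t * PV_t at t = 1.0000: 12.053977
  t * PV_t at t = 1.5000: 17.410655
  t * PV_t at t = 2.0000: 22.353593
  t * PV_t at t = 2.5000: 26.906106
  t * PV_t at t = 3.0000: 31.090349
  t * PV_t at t = 3.5000: 34.927370
  t * PV_t at t = 4.0000: 38.437164
  t * PV_t at t = 4.5000: 41.638719
  t * PV_t at t = 5.0000: 3471.478189
Macaulay duration D = 3702.555151 / 791.619050 = 4.677193
Modified duration = D / (1 + y/m) = 4.677193 / (1 + 0.038500) = 4.503797

Answer: Modified duration = 4.5038


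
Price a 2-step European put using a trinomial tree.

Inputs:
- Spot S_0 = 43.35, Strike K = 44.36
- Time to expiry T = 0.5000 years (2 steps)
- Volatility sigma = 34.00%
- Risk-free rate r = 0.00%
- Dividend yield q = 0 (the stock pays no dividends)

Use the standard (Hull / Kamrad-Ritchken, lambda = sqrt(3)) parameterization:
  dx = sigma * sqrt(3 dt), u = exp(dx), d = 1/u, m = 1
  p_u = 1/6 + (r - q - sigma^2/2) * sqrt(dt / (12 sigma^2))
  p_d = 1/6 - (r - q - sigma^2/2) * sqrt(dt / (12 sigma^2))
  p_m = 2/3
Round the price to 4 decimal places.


Answer: Price = V(0,0) = 4.3223

Derivation:
dt = T/N = 0.250000; dx = sigma*sqrt(3*dt) = 0.294449
u = exp(dx) = 1.342386; d = 1/u = 0.744942
p_u = 0.142129, p_m = 0.666667, p_d = 0.191204
Discount per step: exp(-r*dt) = 1.000000
Stock lattice S(k, j) with j the centered position index:
  k=0: S(0,+0) = 43.3500
  k=1: S(1,-1) = 32.2932; S(1,+0) = 43.3500; S(1,+1) = 58.1924
  k=2: S(2,-2) = 24.0566; S(2,-1) = 32.2932; S(2,+0) = 43.3500; S(2,+1) = 58.1924; S(2,+2) = 78.1167
Terminal payoffs V(N, j) = max(K - S_T, 0):
  V(2,-2) = 20.303399; V(2,-1) = 12.066755; V(2,+0) = 1.010000; V(2,+1) = 0.000000; V(2,+2) = 0.000000
Backward induction: V(k, j) = exp(-r*dt) * [p_u * V(k+1, j+1) + p_m * V(k+1, j) + p_d * V(k+1, j-1)]
  V(1,-1) = exp(-r*dt) * [p_u*1.010000 + p_m*12.066755 + p_d*20.303399] = 12.070146
  V(1,+0) = exp(-r*dt) * [p_u*0.000000 + p_m*1.010000 + p_d*12.066755] = 2.980546
  V(1,+1) = exp(-r*dt) * [p_u*0.000000 + p_m*0.000000 + p_d*1.010000] = 0.193116
  V(0,+0) = exp(-r*dt) * [p_u*0.193116 + p_m*2.980546 + p_d*12.070146] = 4.322339


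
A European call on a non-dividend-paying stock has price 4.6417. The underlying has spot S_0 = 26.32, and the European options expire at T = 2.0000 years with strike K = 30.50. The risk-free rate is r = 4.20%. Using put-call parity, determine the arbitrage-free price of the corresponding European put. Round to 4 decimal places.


Put-call parity: C - P = S_0 * exp(-qT) - K * exp(-rT).
S_0 * exp(-qT) = 26.3200 * 1.00000000 = 26.32000000
K * exp(-rT) = 30.5000 * 0.91943126 = 28.04265331
P = C - S*exp(-qT) + K*exp(-rT)
P = 4.6417 - 26.32000000 + 28.04265331 = 6.3644

Answer: Put price = 6.3644


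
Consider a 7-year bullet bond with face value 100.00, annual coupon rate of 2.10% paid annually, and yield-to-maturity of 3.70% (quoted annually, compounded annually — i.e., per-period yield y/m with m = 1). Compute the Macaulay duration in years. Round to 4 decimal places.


Coupon per period c = face * coupon_rate / m = 2.100000
Periods per year m = 1; per-period yield y/m = 0.037000
Number of cashflows N = 7
Cashflows (t years, CF_t, discount factor 1/(1+y/m)^(m*t), PV):
  t = 1.0000: CF_t = 2.100000, DF = 0.964320, PV = 2.025072
  t = 2.0000: CF_t = 2.100000, DF = 0.929913, PV = 1.952818
  t = 3.0000: CF_t = 2.100000, DF = 0.896734, PV = 1.883142
  t = 4.0000: CF_t = 2.100000, DF = 0.864739, PV = 1.815952
  t = 5.0000: CF_t = 2.100000, DF = 0.833885, PV = 1.751159
  t = 6.0000: CF_t = 2.100000, DF = 0.804132, PV = 1.688678
  t = 7.0000: CF_t = 102.100000, DF = 0.775441, PV = 79.172516
Price P = sum_t PV_t = 90.289336
Macaulay numerator sum_t t * PV_t:
  t * PV_t at t = 1.0000: 2.025072
  t * PV_t at t = 2.0000: 3.905636
  t * PV_t at t = 3.0000: 5.649425
  t * PV_t at t = 4.0000: 7.263806
  t * PV_t at t = 5.0000: 8.755794
  t * PV_t at t = 6.0000: 10.132066
  t * PV_t at t = 7.0000: 554.207613
Macaulay duration D = (sum_t t * PV_t) / P = 591.939413 / 90.289336 = 6.556028

Answer: Macaulay duration = 6.5560 years


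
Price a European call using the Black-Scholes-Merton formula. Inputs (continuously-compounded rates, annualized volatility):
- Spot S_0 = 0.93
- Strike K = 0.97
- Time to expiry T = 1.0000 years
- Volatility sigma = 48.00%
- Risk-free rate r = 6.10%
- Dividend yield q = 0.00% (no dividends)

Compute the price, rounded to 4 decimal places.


Answer: Price = 0.1836

Derivation:
d1 = (ln(S/K) + (r - q + 0.5*sigma^2) * T) / (sigma * sqrt(T)) = 0.27935107
d2 = d1 - sigma * sqrt(T) = -0.20064893
exp(-rT) = 0.94082324; exp(-qT) = 1.00000000
C = S_0 * exp(-qT) * N(d1) - K * exp(-rT) * N(d2)
N(d1) = 0.61001229; N(d2) = 0.42048655
C = 0.9300 * 1.00000000 * 0.61001229 - 0.9700 * 0.94082324 * 0.42048655 = 0.1836


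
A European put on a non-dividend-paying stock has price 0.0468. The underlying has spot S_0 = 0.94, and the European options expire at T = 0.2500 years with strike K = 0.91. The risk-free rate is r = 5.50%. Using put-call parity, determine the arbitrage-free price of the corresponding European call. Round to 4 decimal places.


Answer: Call price = 0.0892

Derivation:
Put-call parity: C - P = S_0 * exp(-qT) - K * exp(-rT).
S_0 * exp(-qT) = 0.9400 * 1.00000000 = 0.94000000
K * exp(-rT) = 0.9100 * 0.98634410 = 0.89757313
C = P + S*exp(-qT) - K*exp(-rT)
C = 0.0468 + 0.94000000 - 0.89757313 = 0.0892


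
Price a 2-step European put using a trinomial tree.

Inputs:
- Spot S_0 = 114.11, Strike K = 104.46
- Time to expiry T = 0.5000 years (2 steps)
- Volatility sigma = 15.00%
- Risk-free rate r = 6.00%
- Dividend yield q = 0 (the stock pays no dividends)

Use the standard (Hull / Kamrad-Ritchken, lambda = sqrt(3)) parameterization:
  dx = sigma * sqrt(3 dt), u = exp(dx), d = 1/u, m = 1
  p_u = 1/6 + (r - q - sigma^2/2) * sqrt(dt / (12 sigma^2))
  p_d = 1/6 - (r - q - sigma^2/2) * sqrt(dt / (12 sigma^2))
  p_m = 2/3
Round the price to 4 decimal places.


dt = T/N = 0.250000; dx = sigma*sqrt(3*dt) = 0.129904
u = exp(dx) = 1.138719; d = 1/u = 0.878180
p_u = 0.213576, p_m = 0.666667, p_d = 0.119757
Discount per step: exp(-r*dt) = 0.985112
Stock lattice S(k, j) with j the centered position index:
  k=0: S(0,+0) = 114.1100
  k=1: S(1,-1) = 100.2091; S(1,+0) = 114.1100; S(1,+1) = 129.9392
  k=2: S(2,-2) = 88.0016; S(2,-1) = 100.2091; S(2,+0) = 114.1100; S(2,+1) = 129.9392; S(2,+2) = 147.9642
Terminal payoffs V(N, j) = max(K - S_T, 0):
  V(2,-2) = 16.458376; V(2,-1) = 4.250892; V(2,+0) = 0.000000; V(2,+1) = 0.000000; V(2,+2) = 0.000000
Backward induction: V(k, j) = exp(-r*dt) * [p_u * V(k+1, j+1) + p_m * V(k+1, j) + p_d * V(k+1, j-1)]
  V(1,-1) = exp(-r*dt) * [p_u*0.000000 + p_m*4.250892 + p_d*16.458376] = 4.733397
  V(1,+0) = exp(-r*dt) * [p_u*0.000000 + p_m*0.000000 + p_d*4.250892] = 0.501495
  V(1,+1) = exp(-r*dt) * [p_u*0.000000 + p_m*0.000000 + p_d*0.000000] = 0.000000
  V(0,+0) = exp(-r*dt) * [p_u*0.000000 + p_m*0.501495 + p_d*4.733397] = 0.887770

Answer: Price = V(0,0) = 0.8878


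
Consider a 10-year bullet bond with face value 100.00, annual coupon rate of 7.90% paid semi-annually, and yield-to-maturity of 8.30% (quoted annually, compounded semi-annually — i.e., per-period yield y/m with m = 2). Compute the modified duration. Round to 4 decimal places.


Coupon per period c = face * coupon_rate / m = 3.950000
Periods per year m = 2; per-period yield y/m = 0.041500
Number of cashflows N = 20
Cashflows (t years, CF_t, discount factor 1/(1+y/m)^(m*t), PV):
  t = 0.5000: CF_t = 3.950000, DF = 0.960154, PV = 3.792607
  t = 1.0000: CF_t = 3.950000, DF = 0.921895, PV = 3.641485
  t = 1.5000: CF_t = 3.950000, DF = 0.885161, PV = 3.496385
  t = 2.0000: CF_t = 3.950000, DF = 0.849890, PV = 3.357067
  t = 2.5000: CF_t = 3.950000, DF = 0.816025, PV = 3.223300
  t = 3.0000: CF_t = 3.950000, DF = 0.783510, PV = 3.094863
  t = 3.5000: CF_t = 3.950000, DF = 0.752290, PV = 2.971544
  t = 4.0000: CF_t = 3.950000, DF = 0.722314, PV = 2.853139
  t = 4.5000: CF_t = 3.950000, DF = 0.693532, PV = 2.739452
  t = 5.0000: CF_t = 3.950000, DF = 0.665897, PV = 2.630294
  t = 5.5000: CF_t = 3.950000, DF = 0.639364, PV = 2.525487
  t = 6.0000: CF_t = 3.950000, DF = 0.613887, PV = 2.424855
  t = 6.5000: CF_t = 3.950000, DF = 0.589426, PV = 2.328233
  t = 7.0000: CF_t = 3.950000, DF = 0.565940, PV = 2.235462
  t = 7.5000: CF_t = 3.950000, DF = 0.543389, PV = 2.146387
  t = 8.0000: CF_t = 3.950000, DF = 0.521737, PV = 2.060861
  t = 8.5000: CF_t = 3.950000, DF = 0.500948, PV = 1.978743
  t = 9.0000: CF_t = 3.950000, DF = 0.480987, PV = 1.899897
  t = 9.5000: CF_t = 3.950000, DF = 0.461821, PV = 1.824193
  t = 10.0000: CF_t = 103.950000, DF = 0.443419, PV = 46.093428
Price P = sum_t PV_t = 97.317683
First compute Macaulay numerator sum_t t * PV_t:
  t * PV_t at t = 0.5000: 1.896303
  t * PV_t at t = 1.0000: 3.641485
  t * PV_t at t = 1.5000: 5.244578
  t * PV_t at t = 2.0000: 6.714134
  t * PV_t at t = 2.5000: 8.058250
  t * PV_t at t = 3.0000: 9.284589
  t * PV_t at t = 3.5000: 10.400404
  t * PV_t at t = 4.0000: 11.412555
  t * PV_t at t = 4.5000: 12.327532
  t * PV_t at t = 5.0000: 13.151472
  t * PV_t at t = 5.5000: 13.890177
  t * PV_t at t = 6.0000: 14.549131
  t * PV_t at t = 6.5000: 15.133518
  t * PV_t at t = 7.0000: 15.648233
  t * PV_t at t = 7.5000: 16.097901
  t * PV_t at t = 8.0000: 16.486888
  t * PV_t at t = 8.5000: 16.819317
  t * PV_t at t = 9.0000: 17.099077
  t * PV_t at t = 9.5000: 17.329837
  t * PV_t at t = 10.0000: 460.934280
Macaulay duration D = 686.119661 / 97.317683 = 7.050308
Modified duration = D / (1 + y/m) = 7.050308 / (1 + 0.041500) = 6.769379

Answer: Modified duration = 6.7694


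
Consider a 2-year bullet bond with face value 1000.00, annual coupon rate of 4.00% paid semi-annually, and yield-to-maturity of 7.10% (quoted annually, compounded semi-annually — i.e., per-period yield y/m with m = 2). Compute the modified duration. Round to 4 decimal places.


Coupon per period c = face * coupon_rate / m = 20.000000
Periods per year m = 2; per-period yield y/m = 0.035500
Number of cashflows N = 4
Cashflows (t years, CF_t, discount factor 1/(1+y/m)^(m*t), PV):
  t = 0.5000: CF_t = 20.000000, DF = 0.965717, PV = 19.314341
  t = 1.0000: CF_t = 20.000000, DF = 0.932609, PV = 18.652188
  t = 1.5000: CF_t = 20.000000, DF = 0.900637, PV = 18.012736
  t = 2.0000: CF_t = 1020.000000, DF = 0.869760, PV = 887.155519
Price P = sum_t PV_t = 943.134785
First compute Macaulay numerator sum_t t * PV_t:
  t * PV_t at t = 0.5000: 9.657170
  t * PV_t at t = 1.0000: 18.652188
  t * PV_t at t = 1.5000: 27.019104
  t * PV_t at t = 2.0000: 1774.311039
Macaulay duration D = 1829.639502 / 943.134785 = 1.939955
Modified duration = D / (1 + y/m) = 1.939955 / (1 + 0.035500) = 1.873448

Answer: Modified duration = 1.8734


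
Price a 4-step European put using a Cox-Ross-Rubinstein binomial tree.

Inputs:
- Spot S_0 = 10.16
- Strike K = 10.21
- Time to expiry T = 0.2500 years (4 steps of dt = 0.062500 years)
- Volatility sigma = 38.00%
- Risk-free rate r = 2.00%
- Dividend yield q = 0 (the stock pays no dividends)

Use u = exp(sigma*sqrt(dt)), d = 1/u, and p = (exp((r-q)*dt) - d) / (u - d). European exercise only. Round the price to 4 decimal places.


Answer: Price = V(0,0) = 0.7314

Derivation:
dt = T/N = 0.062500
u = exp(sigma*sqrt(dt)) = 1.099659; d = 1/u = 0.909373
p = (exp((r-q)*dt) - d) / (u - d) = 0.482841
Discount per step: exp(-r*dt) = 0.998751
Stock lattice S(k, i) with i counting down-moves:
  k=0: S(0,0) = 10.1600
  k=1: S(1,0) = 11.1725; S(1,1) = 9.2392
  k=2: S(2,0) = 12.2860; S(2,1) = 10.1600; S(2,2) = 8.4019
  k=3: S(3,0) = 13.5104; S(3,1) = 11.1725; S(3,2) = 9.2392; S(3,3) = 7.6405
  k=4: S(4,0) = 14.8568; S(4,1) = 12.2860; S(4,2) = 10.1600; S(4,3) = 8.4019; S(4,4) = 6.9480
Terminal payoffs V(N, i) = max(K - S_T, 0):
  V(4,0) = 0.000000; V(4,1) = 0.000000; V(4,2) = 0.050000; V(4,3) = 1.808095; V(4,4) = 3.261968
Backward induction: V(k, i) = exp(-r*dt) * [p * V(k+1, i) + (1-p) * V(k+1, i+1)].
  V(3,0) = exp(-r*dt) * [p*0.000000 + (1-p)*0.000000] = 0.000000
  V(3,1) = exp(-r*dt) * [p*0.000000 + (1-p)*0.050000] = 0.025826
  V(3,2) = exp(-r*dt) * [p*0.050000 + (1-p)*1.808095] = 0.958016
  V(3,3) = exp(-r*dt) * [p*1.808095 + (1-p)*3.261968] = 2.556781
  V(2,0) = exp(-r*dt) * [p*0.000000 + (1-p)*0.025826] = 0.013339
  V(2,1) = exp(-r*dt) * [p*0.025826 + (1-p)*0.958016] = 0.507282
  V(2,2) = exp(-r*dt) * [p*0.958016 + (1-p)*2.556781] = 1.782602
  V(1,0) = exp(-r*dt) * [p*0.013339 + (1-p)*0.507282] = 0.268450
  V(1,1) = exp(-r*dt) * [p*0.507282 + (1-p)*1.782602] = 1.165368
  V(0,0) = exp(-r*dt) * [p*0.268450 + (1-p)*1.165368] = 0.731384


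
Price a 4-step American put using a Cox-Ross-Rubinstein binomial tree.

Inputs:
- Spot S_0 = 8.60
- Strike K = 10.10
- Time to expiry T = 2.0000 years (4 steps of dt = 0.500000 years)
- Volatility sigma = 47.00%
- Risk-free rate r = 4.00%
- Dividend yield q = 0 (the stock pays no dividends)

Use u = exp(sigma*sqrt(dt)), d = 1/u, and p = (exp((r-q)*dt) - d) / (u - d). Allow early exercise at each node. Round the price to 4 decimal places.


dt = T/N = 0.500000
u = exp(sigma*sqrt(dt)) = 1.394227; d = 1/u = 0.717243
p = (exp((r-q)*dt) - d) / (u - d) = 0.447512
Discount per step: exp(-r*dt) = 0.980199
Stock lattice S(k, i) with i counting down-moves:
  k=0: S(0,0) = 8.6000
  k=1: S(1,0) = 11.9904; S(1,1) = 6.1683
  k=2: S(2,0) = 16.7173; S(2,1) = 8.6000; S(2,2) = 4.4242
  k=3: S(3,0) = 23.3077; S(3,1) = 11.9904; S(3,2) = 6.1683; S(3,3) = 3.1732
  k=4: S(4,0) = 32.4962; S(4,1) = 16.7173; S(4,2) = 8.6000; S(4,3) = 4.4242; S(4,4) = 2.2760
Terminal payoffs V(N, i) = max(K - S_T, 0):
  V(4,0) = 0.000000; V(4,1) = 0.000000; V(4,2) = 1.500000; V(4,3) = 5.675834; V(4,4) = 7.824041
Backward induction: V(k, i) = exp(-r*dt) * [p * V(k+1, i) + (1-p) * V(k+1, i+1)]; then take max(V_cont, immediate exercise) for American.
  V(3,0) = exp(-r*dt) * [p*0.000000 + (1-p)*0.000000] = 0.000000; exercise = 0.000000; V(3,0) = max -> 0.000000
  V(3,1) = exp(-r*dt) * [p*0.000000 + (1-p)*1.500000] = 0.812323; exercise = 0.000000; V(3,1) = max -> 0.812323
  V(3,2) = exp(-r*dt) * [p*1.500000 + (1-p)*5.675834] = 3.731714; exercise = 3.931708; V(3,2) = max -> 3.931708
  V(3,3) = exp(-r*dt) * [p*5.675834 + (1-p)*7.824041] = 6.726803; exercise = 6.926797; V(3,3) = max -> 6.926797
  V(2,0) = exp(-r*dt) * [p*0.000000 + (1-p)*0.812323] = 0.439912; exercise = 0.000000; V(2,0) = max -> 0.439912
  V(2,1) = exp(-r*dt) * [p*0.812323 + (1-p)*3.931708] = 2.485536; exercise = 1.500000; V(2,1) = max -> 2.485536
  V(2,2) = exp(-r*dt) * [p*3.931708 + (1-p)*6.926797] = 5.475840; exercise = 5.675834; V(2,2) = max -> 5.675834
  V(1,0) = exp(-r*dt) * [p*0.439912 + (1-p)*2.485536] = 1.539006; exercise = 0.000000; V(1,0) = max -> 1.539006
  V(1,1) = exp(-r*dt) * [p*2.485536 + (1-p)*5.675834] = 4.164020; exercise = 3.931708; V(1,1) = max -> 4.164020
  V(0,0) = exp(-r*dt) * [p*1.539006 + (1-p)*4.164020] = 2.930104; exercise = 1.500000; V(0,0) = max -> 2.930104

Answer: Price = V(0,0) = 2.9301


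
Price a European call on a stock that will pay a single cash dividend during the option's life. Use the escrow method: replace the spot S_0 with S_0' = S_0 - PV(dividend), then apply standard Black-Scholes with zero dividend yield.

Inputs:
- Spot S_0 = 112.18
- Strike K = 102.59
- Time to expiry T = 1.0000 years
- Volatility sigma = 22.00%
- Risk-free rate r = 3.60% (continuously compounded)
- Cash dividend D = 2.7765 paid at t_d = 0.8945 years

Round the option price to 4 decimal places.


Answer: Price = 15.3365

Derivation:
PV(D) = D * exp(-r * t_d) = 2.7765 * 0.96831096 = 2.68851539
S_0' = S_0 - PV(D) = 112.1800 - 2.68851539 = 109.49148461
d1 = (ln(S_0'/K) + (r + sigma^2/2)*T) / (sigma*sqrt(T)) = 0.56957417
d2 = d1 - sigma*sqrt(T) = 0.34957417
exp(-rT) = 0.96464029
N(d1) = 0.71551673; N(d2) = 0.63667085
C = S_0' * N(d1) - K * exp(-rT) * N(d2) = 109.49148461 * 0.71551673 - 102.5900 * 0.96464029 * 0.63667085 = 15.3365


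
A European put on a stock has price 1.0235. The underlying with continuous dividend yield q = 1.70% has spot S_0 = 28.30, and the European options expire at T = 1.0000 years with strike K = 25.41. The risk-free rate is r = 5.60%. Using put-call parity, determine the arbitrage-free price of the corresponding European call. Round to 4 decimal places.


Put-call parity: C - P = S_0 * exp(-qT) - K * exp(-rT).
S_0 * exp(-qT) = 28.3000 * 0.98314368 = 27.82296628
K * exp(-rT) = 25.4100 * 0.94553914 = 24.02614944
C = P + S*exp(-qT) - K*exp(-rT)
C = 1.0235 + 27.82296628 - 24.02614944 = 4.8203

Answer: Call price = 4.8203


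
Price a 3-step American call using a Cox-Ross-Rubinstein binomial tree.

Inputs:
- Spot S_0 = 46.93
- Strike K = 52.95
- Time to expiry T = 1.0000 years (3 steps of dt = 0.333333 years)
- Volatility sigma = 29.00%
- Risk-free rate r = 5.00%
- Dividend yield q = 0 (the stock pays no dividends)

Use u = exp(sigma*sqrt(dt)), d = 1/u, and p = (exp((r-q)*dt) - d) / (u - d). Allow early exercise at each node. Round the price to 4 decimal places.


Answer: Price = V(0,0) = 3.9898

Derivation:
dt = T/N = 0.333333
u = exp(sigma*sqrt(dt)) = 1.182264; d = 1/u = 0.845834
p = (exp((r-q)*dt) - d) / (u - d) = 0.508195
Discount per step: exp(-r*dt) = 0.983471
Stock lattice S(k, i) with i counting down-moves:
  k=0: S(0,0) = 46.9300
  k=1: S(1,0) = 55.4837; S(1,1) = 39.6950
  k=2: S(2,0) = 65.5964; S(2,1) = 46.9300; S(2,2) = 33.5754
  k=3: S(3,0) = 77.5522; S(3,1) = 55.4837; S(3,2) = 39.6950; S(3,3) = 28.3992
Terminal payoffs V(N, i) = max(S_T - K, 0):
  V(3,0) = 24.602247; V(3,1) = 2.533668; V(3,2) = 0.000000; V(3,3) = 0.000000
Backward induction: V(k, i) = exp(-r*dt) * [p * V(k+1, i) + (1-p) * V(k+1, i+1)]; then take max(V_cont, immediate exercise) for American.
  V(2,0) = exp(-r*dt) * [p*24.602247 + (1-p)*2.533668] = 13.521552; exercise = 12.646365; V(2,0) = max -> 13.521552
  V(2,1) = exp(-r*dt) * [p*2.533668 + (1-p)*0.000000] = 1.266314; exercise = 0.000000; V(2,1) = max -> 1.266314
  V(2,2) = exp(-r*dt) * [p*0.000000 + (1-p)*0.000000] = 0.000000; exercise = 0.000000; V(2,2) = max -> 0.000000
  V(1,0) = exp(-r*dt) * [p*13.521552 + (1-p)*1.266314] = 7.370488; exercise = 2.533668; V(1,0) = max -> 7.370488
  V(1,1) = exp(-r*dt) * [p*1.266314 + (1-p)*0.000000] = 0.632897; exercise = 0.000000; V(1,1) = max -> 0.632897
  V(0,0) = exp(-r*dt) * [p*7.370488 + (1-p)*0.632897] = 3.989849; exercise = 0.000000; V(0,0) = max -> 3.989849


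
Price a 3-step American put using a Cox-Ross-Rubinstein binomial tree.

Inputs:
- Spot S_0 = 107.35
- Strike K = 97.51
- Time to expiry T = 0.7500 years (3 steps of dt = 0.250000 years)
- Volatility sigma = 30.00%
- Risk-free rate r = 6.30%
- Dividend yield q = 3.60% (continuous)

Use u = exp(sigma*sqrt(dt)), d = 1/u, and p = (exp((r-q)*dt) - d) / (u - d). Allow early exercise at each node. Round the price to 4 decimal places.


dt = T/N = 0.250000
u = exp(sigma*sqrt(dt)) = 1.161834; d = 1/u = 0.860708
p = (exp((r-q)*dt) - d) / (u - d) = 0.485062
Discount per step: exp(-r*dt) = 0.984373
Stock lattice S(k, i) with i counting down-moves:
  k=0: S(0,0) = 107.3500
  k=1: S(1,0) = 124.7229; S(1,1) = 92.3970
  k=2: S(2,0) = 144.9073; S(2,1) = 107.3500; S(2,2) = 79.5268
  k=3: S(3,0) = 168.3583; S(3,1) = 124.7229; S(3,2) = 92.3970; S(3,3) = 68.4494
Terminal payoffs V(N, i) = max(K - S_T, 0):
  V(3,0) = 0.000000; V(3,1) = 0.000000; V(3,2) = 5.112999; V(3,3) = 29.060618
Backward induction: V(k, i) = exp(-r*dt) * [p * V(k+1, i) + (1-p) * V(k+1, i+1)]; then take max(V_cont, immediate exercise) for American.
  V(2,0) = exp(-r*dt) * [p*0.000000 + (1-p)*0.000000] = 0.000000; exercise = 0.000000; V(2,0) = max -> 0.000000
  V(2,1) = exp(-r*dt) * [p*0.000000 + (1-p)*5.112999] = 2.591735; exercise = 0.000000; V(2,1) = max -> 2.591735
  V(2,2) = exp(-r*dt) * [p*5.112999 + (1-p)*29.060618] = 17.171943; exercise = 17.983164; V(2,2) = max -> 17.983164
  V(1,0) = exp(-r*dt) * [p*0.000000 + (1-p)*2.591735] = 1.313728; exercise = 0.000000; V(1,0) = max -> 1.313728
  V(1,1) = exp(-r*dt) * [p*2.591735 + (1-p)*17.983164] = 10.353019; exercise = 5.112999; V(1,1) = max -> 10.353019
  V(0,0) = exp(-r*dt) * [p*1.313728 + (1-p)*10.353019] = 5.875138; exercise = 0.000000; V(0,0) = max -> 5.875138

Answer: Price = V(0,0) = 5.8751


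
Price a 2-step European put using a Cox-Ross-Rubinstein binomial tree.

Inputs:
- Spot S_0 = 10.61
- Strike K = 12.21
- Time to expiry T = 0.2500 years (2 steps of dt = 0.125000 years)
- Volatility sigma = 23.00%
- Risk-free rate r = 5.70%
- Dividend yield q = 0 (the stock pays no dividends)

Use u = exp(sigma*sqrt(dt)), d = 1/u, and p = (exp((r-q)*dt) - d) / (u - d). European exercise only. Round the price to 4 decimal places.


Answer: Price = V(0,0) = 1.5012

Derivation:
dt = T/N = 0.125000
u = exp(sigma*sqrt(dt)) = 1.084715; d = 1/u = 0.921901
p = (exp((r-q)*dt) - d) / (u - d) = 0.523600
Discount per step: exp(-r*dt) = 0.992900
Stock lattice S(k, i) with i counting down-moves:
  k=0: S(0,0) = 10.6100
  k=1: S(1,0) = 11.5088; S(1,1) = 9.7814
  k=2: S(2,0) = 12.4838; S(2,1) = 10.6100; S(2,2) = 9.0175
Terminal payoffs V(N, i) = max(K - S_T, 0):
  V(2,0) = 0.000000; V(2,1) = 1.600000; V(2,2) = 3.192543
Backward induction: V(k, i) = exp(-r*dt) * [p * V(k+1, i) + (1-p) * V(k+1, i+1)].
  V(1,0) = exp(-r*dt) * [p*0.000000 + (1-p)*1.600000] = 0.756829
  V(1,1) = exp(-r*dt) * [p*1.600000 + (1-p)*3.192543] = 2.341942
  V(0,0) = exp(-r*dt) * [p*0.756829 + (1-p)*2.341942] = 1.501242


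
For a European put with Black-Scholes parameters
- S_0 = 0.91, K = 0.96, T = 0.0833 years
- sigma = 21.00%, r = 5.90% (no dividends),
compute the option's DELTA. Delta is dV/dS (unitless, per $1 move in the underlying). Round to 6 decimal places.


d1 = -0.7711184254; d2 = -0.8317280781
phi(d1) = 0.2963392559; exp(-qT) = 1.0000000000; exp(-rT) = 0.9950973574
N(-d1) = 0.7796816299
Delta = -exp(-qT) * N(-d1) = -1.0000000000 * 0.7796816299 = -0.779682

Answer: Delta = -0.779682


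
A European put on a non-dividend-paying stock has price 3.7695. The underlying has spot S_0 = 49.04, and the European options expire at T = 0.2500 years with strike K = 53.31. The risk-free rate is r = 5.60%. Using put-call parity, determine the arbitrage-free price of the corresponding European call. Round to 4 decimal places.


Put-call parity: C - P = S_0 * exp(-qT) - K * exp(-rT).
S_0 * exp(-qT) = 49.0400 * 1.00000000 = 49.04000000
K * exp(-rT) = 53.3100 * 0.98609754 = 52.56886008
C = P + S*exp(-qT) - K*exp(-rT)
C = 3.7695 + 49.04000000 - 52.56886008 = 0.2406

Answer: Call price = 0.2406


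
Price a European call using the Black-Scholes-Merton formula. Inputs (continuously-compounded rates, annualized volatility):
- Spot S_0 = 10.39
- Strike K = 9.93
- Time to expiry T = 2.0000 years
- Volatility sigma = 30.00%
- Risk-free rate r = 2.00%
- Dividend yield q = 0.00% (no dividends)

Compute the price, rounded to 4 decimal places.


Answer: Price = 2.1320

Derivation:
d1 = (ln(S/K) + (r - q + 0.5*sigma^2) * T) / (sigma * sqrt(T)) = 0.41314676
d2 = d1 - sigma * sqrt(T) = -0.01111730
exp(-rT) = 0.96078944; exp(-qT) = 1.00000000
C = S_0 * exp(-qT) * N(d1) - K * exp(-rT) * N(d2)
N(d1) = 0.66025046; N(d2) = 0.49556493
C = 10.3900 * 1.00000000 * 0.66025046 - 9.9300 * 0.96078944 * 0.49556493 = 2.1320


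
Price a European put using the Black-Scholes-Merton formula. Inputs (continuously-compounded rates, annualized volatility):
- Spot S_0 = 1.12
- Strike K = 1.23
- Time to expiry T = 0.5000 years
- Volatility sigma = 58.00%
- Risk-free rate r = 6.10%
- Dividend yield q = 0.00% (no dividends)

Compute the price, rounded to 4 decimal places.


Answer: Price = 0.2266

Derivation:
d1 = (ln(S/K) + (r - q + 0.5*sigma^2) * T) / (sigma * sqrt(T)) = 0.05099585
d2 = d1 - sigma * sqrt(T) = -0.35912608
exp(-rT) = 0.96996043; exp(-qT) = 1.00000000
P = K * exp(-rT) * N(-d2) - S_0 * exp(-qT) * N(-d1)
N(-d1) = 0.47966441; N(-d2) = 0.64024962
P = 1.2300 * 0.96996043 * 0.64024962 - 1.1200 * 1.00000000 * 0.47966441 = 0.2266


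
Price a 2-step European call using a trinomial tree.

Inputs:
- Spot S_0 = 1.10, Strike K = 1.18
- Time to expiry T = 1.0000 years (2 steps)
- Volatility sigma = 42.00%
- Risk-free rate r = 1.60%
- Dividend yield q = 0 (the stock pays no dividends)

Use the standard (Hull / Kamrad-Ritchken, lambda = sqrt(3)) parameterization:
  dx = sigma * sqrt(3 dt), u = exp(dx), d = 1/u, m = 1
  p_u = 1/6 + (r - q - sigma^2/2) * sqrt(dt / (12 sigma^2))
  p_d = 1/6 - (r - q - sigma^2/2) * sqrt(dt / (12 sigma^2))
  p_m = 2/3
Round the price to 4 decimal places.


Answer: Price = V(0,0) = 0.1463

Derivation:
dt = T/N = 0.500000; dx = sigma*sqrt(3*dt) = 0.514393
u = exp(dx) = 1.672623; d = 1/u = 0.597863
p_u = 0.131577, p_m = 0.666667, p_d = 0.201757
Discount per step: exp(-r*dt) = 0.992032
Stock lattice S(k, j) with j the centered position index:
  k=0: S(0,+0) = 1.1000
  k=1: S(1,-1) = 0.6576; S(1,+0) = 1.1000; S(1,+1) = 1.8399
  k=2: S(2,-2) = 0.3932; S(2,-1) = 0.6576; S(2,+0) = 1.1000; S(2,+1) = 1.8399; S(2,+2) = 3.0774
Terminal payoffs V(N, j) = max(S_T - K, 0):
  V(2,-2) = 0.000000; V(2,-1) = 0.000000; V(2,+0) = 0.000000; V(2,+1) = 0.659885; V(2,+2) = 1.897433
Backward induction: V(k, j) = exp(-r*dt) * [p_u * V(k+1, j+1) + p_m * V(k+1, j) + p_d * V(k+1, j-1)]
  V(1,-1) = exp(-r*dt) * [p_u*0.000000 + p_m*0.000000 + p_d*0.000000] = 0.000000
  V(1,+0) = exp(-r*dt) * [p_u*0.659885 + p_m*0.000000 + p_d*0.000000] = 0.086134
  V(1,+1) = exp(-r*dt) * [p_u*1.897433 + p_m*0.659885 + p_d*0.000000] = 0.684087
  V(0,+0) = exp(-r*dt) * [p_u*0.684087 + p_m*0.086134 + p_d*0.000000] = 0.146258


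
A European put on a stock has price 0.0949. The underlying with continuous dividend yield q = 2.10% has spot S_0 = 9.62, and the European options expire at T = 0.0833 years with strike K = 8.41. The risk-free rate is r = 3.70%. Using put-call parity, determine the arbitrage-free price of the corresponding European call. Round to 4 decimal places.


Put-call parity: C - P = S_0 * exp(-qT) - K * exp(-rT).
S_0 * exp(-qT) = 9.6200 * 0.99825223 = 9.60318644
K * exp(-rT) = 8.4100 * 0.99692264 = 8.38411944
C = P + S*exp(-qT) - K*exp(-rT)
C = 0.0949 + 9.60318644 - 8.38411944 = 1.3140

Answer: Call price = 1.3140


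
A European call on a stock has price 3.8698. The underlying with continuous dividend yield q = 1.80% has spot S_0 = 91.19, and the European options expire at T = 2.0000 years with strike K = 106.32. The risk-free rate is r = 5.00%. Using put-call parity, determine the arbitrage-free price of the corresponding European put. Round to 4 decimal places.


Answer: Put price = 12.1066

Derivation:
Put-call parity: C - P = S_0 * exp(-qT) - K * exp(-rT).
S_0 * exp(-qT) = 91.1900 * 0.96464029 = 87.96554836
K * exp(-rT) = 106.3200 * 0.90483742 = 96.20231429
P = C - S*exp(-qT) + K*exp(-rT)
P = 3.8698 - 87.96554836 + 96.20231429 = 12.1066


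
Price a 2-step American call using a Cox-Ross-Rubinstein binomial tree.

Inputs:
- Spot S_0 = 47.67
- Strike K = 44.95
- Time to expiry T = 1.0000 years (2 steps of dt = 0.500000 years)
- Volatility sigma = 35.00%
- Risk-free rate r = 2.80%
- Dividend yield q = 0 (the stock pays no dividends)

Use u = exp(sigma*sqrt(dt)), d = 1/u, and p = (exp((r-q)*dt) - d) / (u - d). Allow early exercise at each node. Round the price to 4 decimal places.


dt = T/N = 0.500000
u = exp(sigma*sqrt(dt)) = 1.280803; d = 1/u = 0.780760
p = (exp((r-q)*dt) - d) / (u - d) = 0.466637
Discount per step: exp(-r*dt) = 0.986098
Stock lattice S(k, i) with i counting down-moves:
  k=0: S(0,0) = 47.6700
  k=1: S(1,0) = 61.0559; S(1,1) = 37.2188
  k=2: S(2,0) = 78.2006; S(2,1) = 47.6700; S(2,2) = 29.0590
Terminal payoffs V(N, i) = max(S_T - K, 0):
  V(2,0) = 33.250576; V(2,1) = 2.720000; V(2,2) = 0.000000
Backward induction: V(k, i) = exp(-r*dt) * [p * V(k+1, i) + (1-p) * V(k+1, i+1)]; then take max(V_cont, immediate exercise) for American.
  V(1,0) = exp(-r*dt) * [p*33.250576 + (1-p)*2.720000] = 16.730803; exercise = 16.105888; V(1,0) = max -> 16.730803
  V(1,1) = exp(-r*dt) * [p*2.720000 + (1-p)*0.000000] = 1.251606; exercise = 0.000000; V(1,1) = max -> 1.251606
  V(0,0) = exp(-r*dt) * [p*16.730803 + (1-p)*1.251606] = 8.356945; exercise = 2.720000; V(0,0) = max -> 8.356945

Answer: Price = V(0,0) = 8.3569


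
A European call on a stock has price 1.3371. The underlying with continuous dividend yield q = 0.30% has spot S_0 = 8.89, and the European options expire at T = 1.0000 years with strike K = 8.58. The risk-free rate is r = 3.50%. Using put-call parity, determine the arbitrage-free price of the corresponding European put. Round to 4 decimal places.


Put-call parity: C - P = S_0 * exp(-qT) - K * exp(-rT).
S_0 * exp(-qT) = 8.8900 * 0.99700450 = 8.86336997
K * exp(-rT) = 8.5800 * 0.96560542 = 8.28489447
P = C - S*exp(-qT) + K*exp(-rT)
P = 1.3371 - 8.86336997 + 8.28489447 = 0.7586

Answer: Put price = 0.7586


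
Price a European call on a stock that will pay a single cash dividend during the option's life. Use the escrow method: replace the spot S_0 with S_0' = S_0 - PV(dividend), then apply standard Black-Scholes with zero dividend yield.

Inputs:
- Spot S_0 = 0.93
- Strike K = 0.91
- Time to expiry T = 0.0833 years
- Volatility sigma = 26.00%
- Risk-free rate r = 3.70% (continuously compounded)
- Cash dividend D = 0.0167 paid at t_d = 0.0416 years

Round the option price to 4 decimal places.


PV(D) = D * exp(-r * t_d) = 0.0167 * 0.99846198 = 0.01667432
S_0' = S_0 - PV(D) = 0.9300 - 0.01667432 = 0.91332568
d1 = (ln(S_0'/K) + (r + sigma^2/2)*T) / (sigma*sqrt(T)) = 0.12720563
d2 = d1 - sigma*sqrt(T) = 0.05216511
exp(-rT) = 0.99692264
N(d1) = 0.55061118; N(d2) = 0.52080143
C = S_0' * N(d1) - K * exp(-rT) * N(d2) = 0.91332568 * 0.55061118 - 0.9100 * 0.99692264 * 0.52080143 = 0.0304

Answer: Price = 0.0304
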